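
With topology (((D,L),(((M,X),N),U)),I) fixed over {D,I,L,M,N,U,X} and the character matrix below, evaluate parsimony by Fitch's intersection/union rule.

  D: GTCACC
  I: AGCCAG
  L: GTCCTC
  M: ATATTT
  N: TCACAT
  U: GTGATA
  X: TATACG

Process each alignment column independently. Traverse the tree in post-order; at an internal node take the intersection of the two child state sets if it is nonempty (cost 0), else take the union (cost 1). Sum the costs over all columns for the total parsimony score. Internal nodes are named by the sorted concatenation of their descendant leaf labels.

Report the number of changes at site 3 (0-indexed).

4

DL@0: {G} ∩ {G} = {G} (intersection, +0)
MX@0: {A} ∪ {T} = {A,T} (union, +1)
MNX@0: {A,T} ∩ {T} = {T} (intersection, +0)
MNUX@0: {T} ∪ {G} = {G,T} (union, +1)
DLMNUX@0: {G} ∩ {G,T} = {G} (intersection, +0)
DILMNUX@0: {G} ∪ {A} = {A,G} (union, +1)
DL@1: {T} ∩ {T} = {T} (intersection, +0)
MX@1: {T} ∪ {A} = {A,T} (union, +1)
MNX@1: {A,T} ∪ {C} = {A,C,T} (union, +1)
MNUX@1: {A,C,T} ∩ {T} = {T} (intersection, +0)
DLMNUX@1: {T} ∩ {T} = {T} (intersection, +0)
DILMNUX@1: {T} ∪ {G} = {G,T} (union, +1)
DL@2: {C} ∩ {C} = {C} (intersection, +0)
MX@2: {A} ∪ {T} = {A,T} (union, +1)
MNX@2: {A,T} ∩ {A} = {A} (intersection, +0)
MNUX@2: {A} ∪ {G} = {A,G} (union, +1)
DLMNUX@2: {C} ∪ {A,G} = {A,C,G} (union, +1)
DILMNUX@2: {A,C,G} ∩ {C} = {C} (intersection, +0)
DL@3: {A} ∪ {C} = {A,C} (union, +1)
MX@3: {T} ∪ {A} = {A,T} (union, +1)
MNX@3: {A,T} ∪ {C} = {A,C,T} (union, +1)
MNUX@3: {A,C,T} ∩ {A} = {A} (intersection, +0)
DLMNUX@3: {A,C} ∩ {A} = {A} (intersection, +0)
DILMNUX@3: {A} ∪ {C} = {A,C} (union, +1)
DL@4: {C} ∪ {T} = {C,T} (union, +1)
MX@4: {T} ∪ {C} = {C,T} (union, +1)
MNX@4: {C,T} ∪ {A} = {A,C,T} (union, +1)
MNUX@4: {A,C,T} ∩ {T} = {T} (intersection, +0)
DLMNUX@4: {C,T} ∩ {T} = {T} (intersection, +0)
DILMNUX@4: {T} ∪ {A} = {A,T} (union, +1)
DL@5: {C} ∩ {C} = {C} (intersection, +0)
MX@5: {T} ∪ {G} = {G,T} (union, +1)
MNX@5: {G,T} ∩ {T} = {T} (intersection, +0)
MNUX@5: {T} ∪ {A} = {A,T} (union, +1)
DLMNUX@5: {C} ∪ {A,T} = {A,C,T} (union, +1)
DILMNUX@5: {A,C,T} ∪ {G} = {A,C,G,T} (union, +1)
per-site changes: [3, 3, 3, 4, 4, 4]; total = 21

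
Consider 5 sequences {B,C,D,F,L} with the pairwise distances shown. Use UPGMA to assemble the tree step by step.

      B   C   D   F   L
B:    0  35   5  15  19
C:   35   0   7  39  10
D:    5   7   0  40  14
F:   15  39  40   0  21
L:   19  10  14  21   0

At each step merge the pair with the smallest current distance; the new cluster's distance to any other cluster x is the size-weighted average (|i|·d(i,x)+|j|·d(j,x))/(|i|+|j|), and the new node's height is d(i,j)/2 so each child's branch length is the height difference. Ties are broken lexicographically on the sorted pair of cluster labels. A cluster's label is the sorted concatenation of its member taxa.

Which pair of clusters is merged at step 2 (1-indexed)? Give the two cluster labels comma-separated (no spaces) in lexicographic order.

C,L

1. join B+D (d=5) ⇒ BD; edges |B|=5/2, |D|=5/2
  updated: d(BD,C)=21, d(BD,F)=55/2, d(BD,L)=33/2
2. join C+L (d=10) ⇒ CL; edges |C|=5, |L|=5
  updated: d(BD,CL)=75/4, d(CL,F)=30
3. join BD+CL (d=75/4) ⇒ BCDL; edges |BD|=55/8, |CL|=35/8
  updated: d(BCDL,F)=115/4
4. join BCDL+F (d=115/4) ⇒ BCDFL; edges |BCDL|=5, |F|=115/8
final tree: (((B:5/2,D:5/2):55/8,(C:5,L:5):35/8):5,F:115/8)
total length: 365/8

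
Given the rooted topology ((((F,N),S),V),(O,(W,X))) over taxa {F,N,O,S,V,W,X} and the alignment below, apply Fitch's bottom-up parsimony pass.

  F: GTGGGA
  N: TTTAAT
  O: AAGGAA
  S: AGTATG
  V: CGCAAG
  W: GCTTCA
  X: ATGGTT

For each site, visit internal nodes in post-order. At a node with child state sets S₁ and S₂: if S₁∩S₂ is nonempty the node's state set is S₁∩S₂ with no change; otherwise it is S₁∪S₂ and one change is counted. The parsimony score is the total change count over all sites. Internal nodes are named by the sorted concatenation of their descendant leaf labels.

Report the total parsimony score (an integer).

23

site 0, node FN: F={G} ∪ N={T} → {G,T} (+1)
site 0, node FNS: FN={G,T} ∪ S={A} → {A,G,T} (+1)
site 0, node FNSV: FNS={A,G,T} ∪ V={C} → {A,C,G,T} (+1)
site 0, node WX: W={G} ∪ X={A} → {A,G} (+1)
site 0, node OWX: O={A} ∩ WX={A,G} → {A} (+0)
site 0, node FNOSVWX: FNSV={A,C,G,T} ∩ OWX={A} → {A} (+0)
site 1, node FN: F={T} ∩ N={T} → {T} (+0)
site 1, node FNS: FN={T} ∪ S={G} → {G,T} (+1)
site 1, node FNSV: FNS={G,T} ∩ V={G} → {G} (+0)
site 1, node WX: W={C} ∪ X={T} → {C,T} (+1)
site 1, node OWX: O={A} ∪ WX={C,T} → {A,C,T} (+1)
site 1, node FNOSVWX: FNSV={G} ∪ OWX={A,C,T} → {A,C,G,T} (+1)
site 2, node FN: F={G} ∪ N={T} → {G,T} (+1)
site 2, node FNS: FN={G,T} ∩ S={T} → {T} (+0)
site 2, node FNSV: FNS={T} ∪ V={C} → {C,T} (+1)
site 2, node WX: W={T} ∪ X={G} → {G,T} (+1)
site 2, node OWX: O={G} ∩ WX={G,T} → {G} (+0)
site 2, node FNOSVWX: FNSV={C,T} ∪ OWX={G} → {C,G,T} (+1)
site 3, node FN: F={G} ∪ N={A} → {A,G} (+1)
site 3, node FNS: FN={A,G} ∩ S={A} → {A} (+0)
site 3, node FNSV: FNS={A} ∩ V={A} → {A} (+0)
site 3, node WX: W={T} ∪ X={G} → {G,T} (+1)
site 3, node OWX: O={G} ∩ WX={G,T} → {G} (+0)
site 3, node FNOSVWX: FNSV={A} ∪ OWX={G} → {A,G} (+1)
site 4, node FN: F={G} ∪ N={A} → {A,G} (+1)
site 4, node FNS: FN={A,G} ∪ S={T} → {A,G,T} (+1)
site 4, node FNSV: FNS={A,G,T} ∩ V={A} → {A} (+0)
site 4, node WX: W={C} ∪ X={T} → {C,T} (+1)
site 4, node OWX: O={A} ∪ WX={C,T} → {A,C,T} (+1)
site 4, node FNOSVWX: FNSV={A} ∩ OWX={A,C,T} → {A} (+0)
site 5, node FN: F={A} ∪ N={T} → {A,T} (+1)
site 5, node FNS: FN={A,T} ∪ S={G} → {A,G,T} (+1)
site 5, node FNSV: FNS={A,G,T} ∩ V={G} → {G} (+0)
site 5, node WX: W={A} ∪ X={T} → {A,T} (+1)
site 5, node OWX: O={A} ∩ WX={A,T} → {A} (+0)
site 5, node FNOSVWX: FNSV={G} ∪ OWX={A} → {A,G} (+1)
per-site changes: [4, 4, 4, 3, 4, 4]; total = 23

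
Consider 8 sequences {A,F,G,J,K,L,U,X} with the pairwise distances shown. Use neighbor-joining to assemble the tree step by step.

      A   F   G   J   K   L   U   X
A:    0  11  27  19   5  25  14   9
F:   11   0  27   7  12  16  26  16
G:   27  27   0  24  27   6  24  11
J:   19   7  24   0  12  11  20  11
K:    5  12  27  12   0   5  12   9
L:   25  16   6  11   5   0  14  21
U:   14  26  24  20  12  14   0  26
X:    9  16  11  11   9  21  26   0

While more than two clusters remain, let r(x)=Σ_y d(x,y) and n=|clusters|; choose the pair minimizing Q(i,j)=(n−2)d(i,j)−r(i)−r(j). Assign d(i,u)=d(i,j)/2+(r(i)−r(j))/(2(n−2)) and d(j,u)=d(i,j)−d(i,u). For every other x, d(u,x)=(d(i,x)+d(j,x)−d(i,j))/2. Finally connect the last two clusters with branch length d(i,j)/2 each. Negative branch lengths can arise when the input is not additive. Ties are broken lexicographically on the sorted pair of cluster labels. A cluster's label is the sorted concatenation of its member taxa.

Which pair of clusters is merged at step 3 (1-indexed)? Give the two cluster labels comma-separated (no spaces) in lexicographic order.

1. join G+L (d=6, Q=-208) ⇒ GL; edges |G|=7, |L|=-1
  updated: d(A,GL)=23, d(F,GL)=37/2, d(GL,J)=29/2, d(GL,K)=13, d(GL,U)=16, d(GL,X)=13
2. join F+J (d=7, Q=-139) ⇒ FJ; edges |F|=21/5, |J|=14/5
  updated: d(A,FJ)=23/2, d(FJ,GL)=13, d(FJ,K)=17/2, d(FJ,U)=39/2, d(FJ,X)=10
3. join GL+U (d=16, Q=-203/2) ⇒ GLU; edges |GL|=109/16, |U|=147/16
  updated: d(A,GLU)=21/2, d(FJ,GLU)=33/4, d(GLU,K)=9/2, d(GLU,X)=23/2
4. join A+X (d=9, Q=-97/2) ⇒ AX; edges |A|=47/12, |X|=61/12
  updated: d(AX,FJ)=25/4, d(AX,GLU)=13/2, d(AX,K)=5/2
5. join AX+FJ (d=25/4, Q=-103/4) ⇒ AFJX; edges |AX|=19/16, |FJ|=81/16
  updated: d(AFJX,GLU)=17/4, d(AFJX,K)=19/8
6. join AFJX+GLU (d=17/4, Q=-89/8) ⇒ AFGJLUX; edges |AFJX|=17/16, |GLU|=51/16
  updated: d(AFGJLUX,K)=21/16
7. join AFGJLUX+K (d=21/16) ⇒ AFGJKLUX; edges |AFGJLUX|=21/32, |K|=21/32
final tree: ((((A:47/12,X:61/12):19/16,(F:21/5,J:14/5):81/16):17/16,((G:7,L:-1):109/16,U:147/16):51/16):21/32,K:21/32)
total length: 797/16

GL,U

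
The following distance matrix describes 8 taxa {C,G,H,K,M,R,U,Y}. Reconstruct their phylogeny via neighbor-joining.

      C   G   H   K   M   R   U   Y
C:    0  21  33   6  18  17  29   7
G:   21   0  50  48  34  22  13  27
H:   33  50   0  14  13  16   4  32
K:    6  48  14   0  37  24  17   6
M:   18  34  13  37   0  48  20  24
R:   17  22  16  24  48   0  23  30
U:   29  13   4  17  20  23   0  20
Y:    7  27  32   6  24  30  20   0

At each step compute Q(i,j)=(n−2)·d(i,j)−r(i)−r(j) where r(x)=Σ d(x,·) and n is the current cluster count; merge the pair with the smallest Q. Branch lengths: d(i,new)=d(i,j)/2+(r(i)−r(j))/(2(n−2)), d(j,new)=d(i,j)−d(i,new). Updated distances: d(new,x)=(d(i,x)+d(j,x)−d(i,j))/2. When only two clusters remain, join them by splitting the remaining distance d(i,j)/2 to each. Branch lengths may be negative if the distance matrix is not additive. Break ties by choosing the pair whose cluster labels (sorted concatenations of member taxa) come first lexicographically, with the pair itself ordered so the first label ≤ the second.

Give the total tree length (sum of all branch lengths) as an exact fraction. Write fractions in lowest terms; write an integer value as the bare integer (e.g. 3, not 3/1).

1. join H+M (d=13, Q=-278) ⇒ HM; edges |H|=23/6, |M|=55/6
  updated: d(C,HM)=19, d(G,HM)=71/2, d(HM,K)=19, d(HM,R)=51/2, d(HM,U)=11/2, d(HM,Y)=43/2
2. join G+U (d=13, Q=-209) ⇒ GU; edges |G|=62/5, |U|=3/5
  updated: d(C,GU)=37/2, d(GU,HM)=14, d(GU,K)=26, d(GU,R)=16, d(GU,Y)=17
3. join GU+R (d=16, Q=-140) ⇒ GRU; edges |GU|=43/8, |R|=85/8
  updated: d(C,GRU)=39/4, d(GRU,HM)=47/4, d(GRU,K)=17, d(GRU,Y)=31/2
4. join GRU+HM (d=47/4, Q=-90) ⇒ GHMRU; edges |GRU|=3, |HM|=35/4
  updated: d(C,GHMRU)=17/2, d(GHMRU,K)=97/8, d(GHMRU,Y)=101/8
5. join C+GHMRU (d=17/2, Q=-151/4) ⇒ CGHMRU; edges |C|=21/16, |GHMRU|=115/16
  updated: d(CGHMRU,K)=77/16, d(CGHMRU,Y)=89/16
6. join CGHMRU+K (d=77/16, Q=-131/8) ⇒ CGHKMRU; edges |CGHMRU|=35/16, |K|=21/8
  updated: d(CGHKMRU,Y)=27/8
7. join CGHKMRU+Y (d=27/8) ⇒ CGHKMRUY; edges |CGHKMRU|=27/16, |Y|=27/16
final tree: (((C:21/16,(((G:62/5,U:3/5):43/8,R:85/8):3,(H:23/6,M:55/6):35/4):115/16):35/16,K:21/8):27/16,Y:27/16)
total length: 1127/16

1127/16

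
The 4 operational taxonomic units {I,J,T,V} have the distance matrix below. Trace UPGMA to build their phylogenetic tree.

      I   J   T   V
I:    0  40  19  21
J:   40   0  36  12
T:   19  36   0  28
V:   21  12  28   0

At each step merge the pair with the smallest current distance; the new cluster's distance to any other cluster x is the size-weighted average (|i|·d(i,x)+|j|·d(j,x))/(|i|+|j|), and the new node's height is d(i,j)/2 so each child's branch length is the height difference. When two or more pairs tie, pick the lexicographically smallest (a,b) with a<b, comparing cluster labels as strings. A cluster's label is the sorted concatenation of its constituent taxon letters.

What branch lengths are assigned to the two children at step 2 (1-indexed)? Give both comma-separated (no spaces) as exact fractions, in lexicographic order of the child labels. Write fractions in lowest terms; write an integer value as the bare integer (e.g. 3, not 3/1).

iteration 1: select J,V (d=12); attach at lengths (6, 6); label the merged cluster JV
  updated: d(I,JV)=61/2, d(JV,T)=32
iteration 2: select I,T (d=19); attach at lengths (19/2, 19/2); label the merged cluster IT
  updated: d(IT,JV)=125/4
iteration 3: select IT,JV (d=125/4); attach at lengths (49/8, 77/8); label the merged cluster IJTV
final tree: ((I:19/2,T:19/2):49/8,(J:6,V:6):77/8)
total length: 187/4

19/2,19/2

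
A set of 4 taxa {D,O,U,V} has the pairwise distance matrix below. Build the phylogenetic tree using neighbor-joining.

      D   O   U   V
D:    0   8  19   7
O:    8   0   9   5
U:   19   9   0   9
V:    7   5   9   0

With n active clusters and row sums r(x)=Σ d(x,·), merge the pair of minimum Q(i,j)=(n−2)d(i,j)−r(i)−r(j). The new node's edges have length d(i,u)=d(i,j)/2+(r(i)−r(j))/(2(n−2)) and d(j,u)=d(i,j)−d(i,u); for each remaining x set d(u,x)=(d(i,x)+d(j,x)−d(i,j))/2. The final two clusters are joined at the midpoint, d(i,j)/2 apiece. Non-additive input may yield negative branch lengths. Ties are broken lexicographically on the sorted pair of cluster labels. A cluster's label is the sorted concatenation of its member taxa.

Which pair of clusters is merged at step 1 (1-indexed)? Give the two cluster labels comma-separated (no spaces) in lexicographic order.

D,V

1. join D+V (d=7, Q=-41) ⇒ DV; edges |D|=27/4, |V|=1/4
  updated: d(DV,O)=3, d(DV,U)=21/2
2. join DV+O (d=3, Q=-45/2) ⇒ DOV; edges |DV|=9/4, |O|=3/4
  updated: d(DOV,U)=33/4
3. join DOV+U (d=33/4) ⇒ DOUV; edges |DOV|=33/8, |U|=33/8
final tree: (((D:27/4,V:1/4):9/4,O:3/4):33/8,U:33/8)
total length: 73/4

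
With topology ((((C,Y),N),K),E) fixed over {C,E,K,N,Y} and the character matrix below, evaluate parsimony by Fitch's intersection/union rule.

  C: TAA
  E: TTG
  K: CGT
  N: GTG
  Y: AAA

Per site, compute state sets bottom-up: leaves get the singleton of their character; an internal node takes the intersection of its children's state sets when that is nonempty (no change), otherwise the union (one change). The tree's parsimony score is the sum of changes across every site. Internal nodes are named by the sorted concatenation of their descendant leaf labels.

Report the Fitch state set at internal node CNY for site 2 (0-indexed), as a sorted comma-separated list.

site 0, node CY: C={T} ∪ Y={A} → {A,T} (+1)
site 0, node CNY: CY={A,T} ∪ N={G} → {A,G,T} (+1)
site 0, node CKNY: CNY={A,G,T} ∪ K={C} → {A,C,G,T} (+1)
site 0, node CEKNY: CKNY={A,C,G,T} ∩ E={T} → {T} (+0)
site 1, node CY: C={A} ∩ Y={A} → {A} (+0)
site 1, node CNY: CY={A} ∪ N={T} → {A,T} (+1)
site 1, node CKNY: CNY={A,T} ∪ K={G} → {A,G,T} (+1)
site 1, node CEKNY: CKNY={A,G,T} ∩ E={T} → {T} (+0)
site 2, node CY: C={A} ∩ Y={A} → {A} (+0)
site 2, node CNY: CY={A} ∪ N={G} → {A,G} (+1)
site 2, node CKNY: CNY={A,G} ∪ K={T} → {A,G,T} (+1)
site 2, node CEKNY: CKNY={A,G,T} ∩ E={G} → {G} (+0)
per-site changes: [3, 2, 2]; total = 7

A,G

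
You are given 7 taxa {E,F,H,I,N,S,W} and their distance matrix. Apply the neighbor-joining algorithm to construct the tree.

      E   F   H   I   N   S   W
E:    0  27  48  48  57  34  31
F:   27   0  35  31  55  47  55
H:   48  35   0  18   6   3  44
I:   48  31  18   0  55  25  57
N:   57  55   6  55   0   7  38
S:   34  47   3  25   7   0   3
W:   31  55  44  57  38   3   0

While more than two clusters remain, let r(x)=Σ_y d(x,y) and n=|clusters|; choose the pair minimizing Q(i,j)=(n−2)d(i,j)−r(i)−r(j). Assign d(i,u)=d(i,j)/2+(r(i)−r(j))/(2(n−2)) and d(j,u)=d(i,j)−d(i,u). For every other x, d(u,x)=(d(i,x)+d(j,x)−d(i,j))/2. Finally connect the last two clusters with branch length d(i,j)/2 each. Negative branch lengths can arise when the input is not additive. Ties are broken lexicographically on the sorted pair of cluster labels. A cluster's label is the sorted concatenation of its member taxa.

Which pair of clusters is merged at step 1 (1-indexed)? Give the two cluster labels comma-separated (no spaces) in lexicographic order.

iteration 1: select E,F (d=27, Q=-360); attach at lengths (13, 14); label the merged cluster EF
  updated: d(EF,H)=28, d(EF,I)=26, d(EF,N)=85/2, d(EF,S)=27, d(EF,W)=59/2
iteration 2: select EF,I (d=26, Q=-230); attach at lengths (19/2, 33/2); label the merged cluster EFI
  updated: d(EFI,H)=10, d(EFI,N)=143/4, d(EFI,S)=13, d(EFI,W)=121/4
iteration 3: select S,W (d=3, Q=-529/4); attach at lengths (-107/8, 131/8); label the merged cluster SW
  updated: d(EFI,SW)=161/8, d(H,SW)=22, d(N,SW)=21
iteration 4: select EFI,SW (d=161/8, Q=-355/4); attach at lengths (43/4, 75/8); label the merged cluster EFISW
  updated: d(EFISW,H)=95/16, d(EFISW,N)=293/16
iteration 5: select EFISW,H (d=95/16, Q=-121/4); attach at lengths (73/8, -51/16); label the merged cluster EFHISW
  updated: d(EFHISW,N)=147/16
iteration 6: select EFHISW,N (d=147/16); attach at lengths (147/32, 147/32); label the merged cluster EFHINSW
final tree: (((((E:13,F:14):19/2,I:33/2):43/4,(S:-107/8,W:131/8):75/8):73/8,H:-51/16):147/32,N:147/32)
total length: 365/4

E,F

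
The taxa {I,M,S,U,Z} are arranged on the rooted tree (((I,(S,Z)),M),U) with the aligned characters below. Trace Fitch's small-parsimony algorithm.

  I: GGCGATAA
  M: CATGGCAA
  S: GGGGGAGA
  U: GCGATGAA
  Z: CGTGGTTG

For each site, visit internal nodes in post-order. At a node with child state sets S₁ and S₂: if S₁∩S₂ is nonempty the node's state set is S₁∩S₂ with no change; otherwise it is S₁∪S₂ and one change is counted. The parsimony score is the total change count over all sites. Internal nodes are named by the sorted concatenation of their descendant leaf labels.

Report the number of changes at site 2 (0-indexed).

[col 0] SZ: children S:{G}, Z:{C} ∪→ {C,G}; cost 1
[col 0] ISZ: children I:{G}, SZ:{C,G} ∩→ {G}; cost 0
[col 0] IMSZ: children ISZ:{G}, M:{C} ∪→ {C,G}; cost 1
[col 0] IMSUZ: children IMSZ:{C,G}, U:{G} ∩→ {G}; cost 0
[col 1] SZ: children S:{G}, Z:{G} ∩→ {G}; cost 0
[col 1] ISZ: children I:{G}, SZ:{G} ∩→ {G}; cost 0
[col 1] IMSZ: children ISZ:{G}, M:{A} ∪→ {A,G}; cost 1
[col 1] IMSUZ: children IMSZ:{A,G}, U:{C} ∪→ {A,C,G}; cost 1
[col 2] SZ: children S:{G}, Z:{T} ∪→ {G,T}; cost 1
[col 2] ISZ: children I:{C}, SZ:{G,T} ∪→ {C,G,T}; cost 1
[col 2] IMSZ: children ISZ:{C,G,T}, M:{T} ∩→ {T}; cost 0
[col 2] IMSUZ: children IMSZ:{T}, U:{G} ∪→ {G,T}; cost 1
[col 3] SZ: children S:{G}, Z:{G} ∩→ {G}; cost 0
[col 3] ISZ: children I:{G}, SZ:{G} ∩→ {G}; cost 0
[col 3] IMSZ: children ISZ:{G}, M:{G} ∩→ {G}; cost 0
[col 3] IMSUZ: children IMSZ:{G}, U:{A} ∪→ {A,G}; cost 1
[col 4] SZ: children S:{G}, Z:{G} ∩→ {G}; cost 0
[col 4] ISZ: children I:{A}, SZ:{G} ∪→ {A,G}; cost 1
[col 4] IMSZ: children ISZ:{A,G}, M:{G} ∩→ {G}; cost 0
[col 4] IMSUZ: children IMSZ:{G}, U:{T} ∪→ {G,T}; cost 1
[col 5] SZ: children S:{A}, Z:{T} ∪→ {A,T}; cost 1
[col 5] ISZ: children I:{T}, SZ:{A,T} ∩→ {T}; cost 0
[col 5] IMSZ: children ISZ:{T}, M:{C} ∪→ {C,T}; cost 1
[col 5] IMSUZ: children IMSZ:{C,T}, U:{G} ∪→ {C,G,T}; cost 1
[col 6] SZ: children S:{G}, Z:{T} ∪→ {G,T}; cost 1
[col 6] ISZ: children I:{A}, SZ:{G,T} ∪→ {A,G,T}; cost 1
[col 6] IMSZ: children ISZ:{A,G,T}, M:{A} ∩→ {A}; cost 0
[col 6] IMSUZ: children IMSZ:{A}, U:{A} ∩→ {A}; cost 0
[col 7] SZ: children S:{A}, Z:{G} ∪→ {A,G}; cost 1
[col 7] ISZ: children I:{A}, SZ:{A,G} ∩→ {A}; cost 0
[col 7] IMSZ: children ISZ:{A}, M:{A} ∩→ {A}; cost 0
[col 7] IMSUZ: children IMSZ:{A}, U:{A} ∩→ {A}; cost 0
per-site changes: [2, 2, 3, 1, 2, 3, 2, 1]; total = 16

3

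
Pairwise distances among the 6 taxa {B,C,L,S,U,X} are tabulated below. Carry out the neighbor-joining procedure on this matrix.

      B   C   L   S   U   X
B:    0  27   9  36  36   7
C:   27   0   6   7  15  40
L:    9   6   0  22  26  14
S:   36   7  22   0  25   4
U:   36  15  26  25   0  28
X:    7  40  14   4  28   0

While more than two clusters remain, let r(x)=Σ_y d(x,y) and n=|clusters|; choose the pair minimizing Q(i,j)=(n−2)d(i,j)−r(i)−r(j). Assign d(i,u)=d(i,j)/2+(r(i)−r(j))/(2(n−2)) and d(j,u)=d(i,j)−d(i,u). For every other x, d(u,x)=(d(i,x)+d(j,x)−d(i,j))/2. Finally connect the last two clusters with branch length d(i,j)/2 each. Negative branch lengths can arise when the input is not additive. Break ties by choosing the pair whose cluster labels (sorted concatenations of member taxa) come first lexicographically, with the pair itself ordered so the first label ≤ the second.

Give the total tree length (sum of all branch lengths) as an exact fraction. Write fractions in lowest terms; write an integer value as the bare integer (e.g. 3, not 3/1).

759/16

step 1: merge (B,X) at d=7, Q=-180; branch lengths B→25/4, X→3/4; new cluster BX
  updated: d(BX,C)=30, d(BX,L)=8, d(BX,S)=33/2, d(BX,U)=57/2
step 2: merge (BX,L) at d=8, Q=-121; branch lengths BX→15/2, L→1/2; new cluster BLX
  updated: d(BLX,C)=14, d(BLX,S)=61/4, d(BLX,U)=93/4
step 3: merge (BLX,S) at d=61/4, Q=-277/4; branch lengths BLX→143/16, S→101/16; new cluster BLSX
  updated: d(BLSX,C)=23/8, d(BLSX,U)=33/2
step 4: merge (BLSX,C) at d=23/8, Q=-275/8; branch lengths BLSX→35/16, C→11/16; new cluster BCLSX
  updated: d(BCLSX,U)=229/16
step 5: merge (BCLSX,U) at d=229/16; branch lengths BCLSX→229/32, U→229/32; new cluster BCLSUX
final tree: (((((B:25/4,X:3/4):15/2,L:1/2):143/16,S:101/16):35/16,C:11/16):229/32,U:229/32)
total length: 759/16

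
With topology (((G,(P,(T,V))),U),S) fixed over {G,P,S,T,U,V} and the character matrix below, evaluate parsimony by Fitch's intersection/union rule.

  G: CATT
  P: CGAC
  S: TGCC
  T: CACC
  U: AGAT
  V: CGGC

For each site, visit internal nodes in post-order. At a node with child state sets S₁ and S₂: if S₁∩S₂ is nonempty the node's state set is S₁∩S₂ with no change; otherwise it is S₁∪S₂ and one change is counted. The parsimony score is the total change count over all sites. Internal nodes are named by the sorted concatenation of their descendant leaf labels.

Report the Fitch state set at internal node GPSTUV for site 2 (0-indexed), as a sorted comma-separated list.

TV@0: {C} ∩ {C} = {C} (intersection, +0)
PTV@0: {C} ∩ {C} = {C} (intersection, +0)
GPTV@0: {C} ∩ {C} = {C} (intersection, +0)
GPTUV@0: {C} ∪ {A} = {A,C} (union, +1)
GPSTUV@0: {A,C} ∪ {T} = {A,C,T} (union, +1)
TV@1: {A} ∪ {G} = {A,G} (union, +1)
PTV@1: {G} ∩ {A,G} = {G} (intersection, +0)
GPTV@1: {A} ∪ {G} = {A,G} (union, +1)
GPTUV@1: {A,G} ∩ {G} = {G} (intersection, +0)
GPSTUV@1: {G} ∩ {G} = {G} (intersection, +0)
TV@2: {C} ∪ {G} = {C,G} (union, +1)
PTV@2: {A} ∪ {C,G} = {A,C,G} (union, +1)
GPTV@2: {T} ∪ {A,C,G} = {A,C,G,T} (union, +1)
GPTUV@2: {A,C,G,T} ∩ {A} = {A} (intersection, +0)
GPSTUV@2: {A} ∪ {C} = {A,C} (union, +1)
TV@3: {C} ∩ {C} = {C} (intersection, +0)
PTV@3: {C} ∩ {C} = {C} (intersection, +0)
GPTV@3: {T} ∪ {C} = {C,T} (union, +1)
GPTUV@3: {C,T} ∩ {T} = {T} (intersection, +0)
GPSTUV@3: {T} ∪ {C} = {C,T} (union, +1)
per-site changes: [2, 2, 4, 2]; total = 10

A,C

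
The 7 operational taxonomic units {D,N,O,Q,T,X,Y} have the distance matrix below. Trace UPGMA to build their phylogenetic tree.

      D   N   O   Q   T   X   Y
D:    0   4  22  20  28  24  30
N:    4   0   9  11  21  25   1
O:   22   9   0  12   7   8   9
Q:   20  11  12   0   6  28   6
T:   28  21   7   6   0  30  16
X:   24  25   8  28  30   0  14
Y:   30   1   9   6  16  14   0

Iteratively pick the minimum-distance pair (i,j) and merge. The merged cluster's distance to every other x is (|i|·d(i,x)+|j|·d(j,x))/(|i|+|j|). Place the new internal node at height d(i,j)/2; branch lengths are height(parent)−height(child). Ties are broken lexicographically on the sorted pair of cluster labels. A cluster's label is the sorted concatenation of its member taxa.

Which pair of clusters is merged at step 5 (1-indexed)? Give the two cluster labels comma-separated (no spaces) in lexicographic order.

NQTY,OX

1. join N+Y (d=1) ⇒ NY; edges |N|=1/2, |Y|=1/2
  updated: d(D,NY)=17, d(NY,O)=9, d(NY,Q)=17/2, d(NY,T)=37/2, d(NY,X)=39/2
2. join Q+T (d=6) ⇒ QT; edges |Q|=3, |T|=3
  updated: d(D,QT)=24, d(NY,QT)=27/2, d(O,QT)=19/2, d(QT,X)=29
3. join O+X (d=8) ⇒ OX; edges |O|=4, |X|=4
  updated: d(D,OX)=23, d(NY,OX)=57/4, d(OX,QT)=77/4
4. join NY+QT (d=27/2) ⇒ NQTY; edges |NY|=25/4, |QT|=15/4
  updated: d(D,NQTY)=41/2, d(NQTY,OX)=67/4
5. join NQTY+OX (d=67/4) ⇒ NOQTXY; edges |NQTY|=13/8, |OX|=35/8
  updated: d(D,NOQTXY)=64/3
6. join D+NOQTXY (d=64/3) ⇒ DNOQTXY; edges |D|=32/3, |NOQTXY|=55/24
final tree: (D:32/3,(((N:1/2,Y:1/2):25/4,(Q:3,T:3):15/4):13/8,(O:4,X:4):35/8):55/24)
total length: 1055/24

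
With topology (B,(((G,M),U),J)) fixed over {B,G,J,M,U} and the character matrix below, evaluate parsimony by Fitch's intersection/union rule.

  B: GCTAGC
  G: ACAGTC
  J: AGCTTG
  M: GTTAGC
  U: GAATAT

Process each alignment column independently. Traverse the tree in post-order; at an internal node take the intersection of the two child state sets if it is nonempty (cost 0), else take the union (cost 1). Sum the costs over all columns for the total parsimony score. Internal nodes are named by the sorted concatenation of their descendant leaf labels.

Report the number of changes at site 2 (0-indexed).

GM@0: {A} ∪ {G} = {A,G} (union, +1)
GMU@0: {A,G} ∩ {G} = {G} (intersection, +0)
GJMU@0: {G} ∪ {A} = {A,G} (union, +1)
BGJMU@0: {G} ∩ {A,G} = {G} (intersection, +0)
GM@1: {C} ∪ {T} = {C,T} (union, +1)
GMU@1: {C,T} ∪ {A} = {A,C,T} (union, +1)
GJMU@1: {A,C,T} ∪ {G} = {A,C,G,T} (union, +1)
BGJMU@1: {C} ∩ {A,C,G,T} = {C} (intersection, +0)
GM@2: {A} ∪ {T} = {A,T} (union, +1)
GMU@2: {A,T} ∩ {A} = {A} (intersection, +0)
GJMU@2: {A} ∪ {C} = {A,C} (union, +1)
BGJMU@2: {T} ∪ {A,C} = {A,C,T} (union, +1)
GM@3: {G} ∪ {A} = {A,G} (union, +1)
GMU@3: {A,G} ∪ {T} = {A,G,T} (union, +1)
GJMU@3: {A,G,T} ∩ {T} = {T} (intersection, +0)
BGJMU@3: {A} ∪ {T} = {A,T} (union, +1)
GM@4: {T} ∪ {G} = {G,T} (union, +1)
GMU@4: {G,T} ∪ {A} = {A,G,T} (union, +1)
GJMU@4: {A,G,T} ∩ {T} = {T} (intersection, +0)
BGJMU@4: {G} ∪ {T} = {G,T} (union, +1)
GM@5: {C} ∩ {C} = {C} (intersection, +0)
GMU@5: {C} ∪ {T} = {C,T} (union, +1)
GJMU@5: {C,T} ∪ {G} = {C,G,T} (union, +1)
BGJMU@5: {C} ∩ {C,G,T} = {C} (intersection, +0)
per-site changes: [2, 3, 3, 3, 3, 2]; total = 16

3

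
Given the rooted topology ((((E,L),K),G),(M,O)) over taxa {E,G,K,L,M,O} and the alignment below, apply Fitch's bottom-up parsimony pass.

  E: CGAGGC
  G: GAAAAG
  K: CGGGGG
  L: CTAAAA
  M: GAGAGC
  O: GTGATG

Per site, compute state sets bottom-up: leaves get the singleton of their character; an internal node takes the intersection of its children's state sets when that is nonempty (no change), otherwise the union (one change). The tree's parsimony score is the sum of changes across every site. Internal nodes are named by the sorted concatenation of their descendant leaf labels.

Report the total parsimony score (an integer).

14

EL@0: {C} ∩ {C} = {C} (intersection, +0)
EKL@0: {C} ∩ {C} = {C} (intersection, +0)
EGKL@0: {C} ∪ {G} = {C,G} (union, +1)
MO@0: {G} ∩ {G} = {G} (intersection, +0)
EGKLMO@0: {C,G} ∩ {G} = {G} (intersection, +0)
EL@1: {G} ∪ {T} = {G,T} (union, +1)
EKL@1: {G,T} ∩ {G} = {G} (intersection, +0)
EGKL@1: {G} ∪ {A} = {A,G} (union, +1)
MO@1: {A} ∪ {T} = {A,T} (union, +1)
EGKLMO@1: {A,G} ∩ {A,T} = {A} (intersection, +0)
EL@2: {A} ∩ {A} = {A} (intersection, +0)
EKL@2: {A} ∪ {G} = {A,G} (union, +1)
EGKL@2: {A,G} ∩ {A} = {A} (intersection, +0)
MO@2: {G} ∩ {G} = {G} (intersection, +0)
EGKLMO@2: {A} ∪ {G} = {A,G} (union, +1)
EL@3: {G} ∪ {A} = {A,G} (union, +1)
EKL@3: {A,G} ∩ {G} = {G} (intersection, +0)
EGKL@3: {G} ∪ {A} = {A,G} (union, +1)
MO@3: {A} ∩ {A} = {A} (intersection, +0)
EGKLMO@3: {A,G} ∩ {A} = {A} (intersection, +0)
EL@4: {G} ∪ {A} = {A,G} (union, +1)
EKL@4: {A,G} ∩ {G} = {G} (intersection, +0)
EGKL@4: {G} ∪ {A} = {A,G} (union, +1)
MO@4: {G} ∪ {T} = {G,T} (union, +1)
EGKLMO@4: {A,G} ∩ {G,T} = {G} (intersection, +0)
EL@5: {C} ∪ {A} = {A,C} (union, +1)
EKL@5: {A,C} ∪ {G} = {A,C,G} (union, +1)
EGKL@5: {A,C,G} ∩ {G} = {G} (intersection, +0)
MO@5: {C} ∪ {G} = {C,G} (union, +1)
EGKLMO@5: {G} ∩ {C,G} = {G} (intersection, +0)
per-site changes: [1, 3, 2, 2, 3, 3]; total = 14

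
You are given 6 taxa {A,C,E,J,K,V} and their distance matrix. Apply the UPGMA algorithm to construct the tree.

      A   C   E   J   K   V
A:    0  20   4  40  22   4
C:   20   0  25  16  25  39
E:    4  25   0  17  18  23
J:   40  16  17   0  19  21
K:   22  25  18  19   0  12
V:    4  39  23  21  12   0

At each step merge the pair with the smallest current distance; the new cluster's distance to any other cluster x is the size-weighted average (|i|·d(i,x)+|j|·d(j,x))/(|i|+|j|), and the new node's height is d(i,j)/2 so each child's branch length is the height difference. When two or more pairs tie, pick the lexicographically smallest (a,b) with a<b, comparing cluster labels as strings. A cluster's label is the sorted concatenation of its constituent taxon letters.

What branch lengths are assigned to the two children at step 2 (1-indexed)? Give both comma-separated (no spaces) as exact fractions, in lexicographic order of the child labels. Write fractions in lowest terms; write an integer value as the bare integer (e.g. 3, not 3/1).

1. join A+E (d=4) ⇒ AE; edges |A|=2, |E|=2
  updated: d(AE,C)=45/2, d(AE,J)=57/2, d(AE,K)=20, d(AE,V)=27/2
2. join K+V (d=12) ⇒ KV; edges |K|=6, |V|=6
  updated: d(AE,KV)=67/4, d(C,KV)=32, d(J,KV)=20
3. join C+J (d=16) ⇒ CJ; edges |C|=8, |J|=8
  updated: d(AE,CJ)=51/2, d(CJ,KV)=26
4. join AE+KV (d=67/4) ⇒ AEKV; edges |AE|=51/8, |KV|=19/8
  updated: d(AEKV,CJ)=103/4
5. join AEKV+CJ (d=103/4) ⇒ ACEJKV; edges |AEKV|=9/2, |CJ|=39/8
final tree: (((A:2,E:2):51/8,(K:6,V:6):19/8):9/2,(C:8,J:8):39/8)
total length: 401/8

6,6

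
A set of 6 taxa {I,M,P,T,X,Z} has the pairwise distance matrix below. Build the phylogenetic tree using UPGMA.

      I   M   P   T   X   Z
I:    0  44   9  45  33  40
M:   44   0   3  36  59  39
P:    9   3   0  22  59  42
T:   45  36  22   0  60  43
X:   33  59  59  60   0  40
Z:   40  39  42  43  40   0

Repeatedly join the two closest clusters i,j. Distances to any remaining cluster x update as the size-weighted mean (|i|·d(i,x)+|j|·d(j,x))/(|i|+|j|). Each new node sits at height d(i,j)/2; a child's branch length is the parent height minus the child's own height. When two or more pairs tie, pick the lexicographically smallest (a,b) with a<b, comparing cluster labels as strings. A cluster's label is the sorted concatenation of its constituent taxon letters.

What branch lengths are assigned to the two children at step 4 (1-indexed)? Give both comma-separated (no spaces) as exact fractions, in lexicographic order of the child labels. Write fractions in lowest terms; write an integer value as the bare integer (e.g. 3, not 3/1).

20,20

step 1: merge (M,P) at d=3; branch lengths M→3/2, P→3/2; new cluster MP
  updated: d(I,MP)=53/2, d(MP,T)=29, d(MP,X)=59, d(MP,Z)=81/2
step 2: merge (I,MP) at d=53/2; branch lengths I→53/4, MP→47/4; new cluster IMP
  updated: d(IMP,T)=103/3, d(IMP,X)=151/3, d(IMP,Z)=121/3
step 3: merge (IMP,T) at d=103/3; branch lengths IMP→47/12, T→103/6; new cluster IMPT
  updated: d(IMPT,X)=211/4, d(IMPT,Z)=41
step 4: merge (X,Z) at d=40; branch lengths X→20, Z→20; new cluster XZ
  updated: d(IMPT,XZ)=375/8
step 5: merge (IMPT,XZ) at d=375/8; branch lengths IMPT→301/48, XZ→55/16; new cluster IMPTXZ
final tree: (((I:53/4,(M:3/2,P:3/2):47/4):47/12,T:103/6):301/48,(X:20,Z:20):55/16)
total length: 2371/24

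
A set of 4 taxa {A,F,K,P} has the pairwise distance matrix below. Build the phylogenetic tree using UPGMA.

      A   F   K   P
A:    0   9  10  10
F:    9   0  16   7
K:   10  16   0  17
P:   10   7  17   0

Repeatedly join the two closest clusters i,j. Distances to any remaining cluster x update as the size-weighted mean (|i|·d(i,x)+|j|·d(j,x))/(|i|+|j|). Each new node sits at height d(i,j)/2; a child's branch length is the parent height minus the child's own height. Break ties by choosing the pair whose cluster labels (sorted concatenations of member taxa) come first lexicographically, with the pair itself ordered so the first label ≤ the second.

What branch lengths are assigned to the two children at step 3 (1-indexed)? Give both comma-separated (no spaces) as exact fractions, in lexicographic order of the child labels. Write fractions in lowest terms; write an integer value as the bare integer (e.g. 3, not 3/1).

29/12,43/6

step 1: merge (F,P) at d=7; branch lengths F→7/2, P→7/2; new cluster FP
  updated: d(A,FP)=19/2, d(FP,K)=33/2
step 2: merge (A,FP) at d=19/2; branch lengths A→19/4, FP→5/4; new cluster AFP
  updated: d(AFP,K)=43/3
step 3: merge (AFP,K) at d=43/3; branch lengths AFP→29/12, K→43/6; new cluster AFKP
final tree: ((A:19/4,(F:7/2,P:7/2):5/4):29/12,K:43/6)
total length: 271/12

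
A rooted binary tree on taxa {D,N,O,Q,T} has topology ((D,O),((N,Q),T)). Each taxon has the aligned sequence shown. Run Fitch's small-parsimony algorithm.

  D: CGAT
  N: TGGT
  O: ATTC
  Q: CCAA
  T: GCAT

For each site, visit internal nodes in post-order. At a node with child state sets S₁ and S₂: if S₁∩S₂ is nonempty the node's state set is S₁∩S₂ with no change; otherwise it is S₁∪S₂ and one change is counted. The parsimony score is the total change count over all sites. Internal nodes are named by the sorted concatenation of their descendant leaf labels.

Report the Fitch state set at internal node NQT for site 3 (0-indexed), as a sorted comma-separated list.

[col 0] DO: children D:{C}, O:{A} ∪→ {A,C}; cost 1
[col 0] NQ: children N:{T}, Q:{C} ∪→ {C,T}; cost 1
[col 0] NQT: children NQ:{C,T}, T:{G} ∪→ {C,G,T}; cost 1
[col 0] DNOQT: children DO:{A,C}, NQT:{C,G,T} ∩→ {C}; cost 0
[col 1] DO: children D:{G}, O:{T} ∪→ {G,T}; cost 1
[col 1] NQ: children N:{G}, Q:{C} ∪→ {C,G}; cost 1
[col 1] NQT: children NQ:{C,G}, T:{C} ∩→ {C}; cost 0
[col 1] DNOQT: children DO:{G,T}, NQT:{C} ∪→ {C,G,T}; cost 1
[col 2] DO: children D:{A}, O:{T} ∪→ {A,T}; cost 1
[col 2] NQ: children N:{G}, Q:{A} ∪→ {A,G}; cost 1
[col 2] NQT: children NQ:{A,G}, T:{A} ∩→ {A}; cost 0
[col 2] DNOQT: children DO:{A,T}, NQT:{A} ∩→ {A}; cost 0
[col 3] DO: children D:{T}, O:{C} ∪→ {C,T}; cost 1
[col 3] NQ: children N:{T}, Q:{A} ∪→ {A,T}; cost 1
[col 3] NQT: children NQ:{A,T}, T:{T} ∩→ {T}; cost 0
[col 3] DNOQT: children DO:{C,T}, NQT:{T} ∩→ {T}; cost 0
per-site changes: [3, 3, 2, 2]; total = 10

T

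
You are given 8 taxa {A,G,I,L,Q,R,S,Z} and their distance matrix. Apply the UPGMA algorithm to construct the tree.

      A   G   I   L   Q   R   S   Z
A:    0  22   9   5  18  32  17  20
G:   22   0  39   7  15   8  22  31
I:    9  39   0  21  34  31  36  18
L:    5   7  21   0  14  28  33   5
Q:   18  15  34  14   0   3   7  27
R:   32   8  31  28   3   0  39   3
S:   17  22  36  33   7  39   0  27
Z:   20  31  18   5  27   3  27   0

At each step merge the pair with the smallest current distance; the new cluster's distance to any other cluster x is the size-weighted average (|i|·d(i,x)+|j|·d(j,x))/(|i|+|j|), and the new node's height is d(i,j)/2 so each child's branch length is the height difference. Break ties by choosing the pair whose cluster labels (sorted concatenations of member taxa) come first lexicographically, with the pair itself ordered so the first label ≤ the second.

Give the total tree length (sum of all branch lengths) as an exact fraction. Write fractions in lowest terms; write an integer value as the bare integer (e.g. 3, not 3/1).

2893/48

iteration 1: select Q,R (d=3); attach at lengths (3/2, 3/2); label the merged cluster QR
  updated: d(A,QR)=25, d(G,QR)=23/2, d(I,QR)=65/2, d(L,QR)=21, d(QR,S)=23, d(QR,Z)=15
iteration 2: select A,L (d=5); attach at lengths (5/2, 5/2); label the merged cluster AL
  updated: d(AL,G)=29/2, d(AL,I)=15, d(AL,QR)=23, d(AL,S)=25, d(AL,Z)=25/2
iteration 3: select G,QR (d=23/2); attach at lengths (23/4, 17/4); label the merged cluster GQR
  updated: d(AL,GQR)=121/6, d(GQR,I)=104/3, d(GQR,S)=68/3, d(GQR,Z)=61/3
iteration 4: select AL,Z (d=25/2); attach at lengths (15/4, 25/4); label the merged cluster ALZ
  updated: d(ALZ,GQR)=182/9, d(ALZ,I)=16, d(ALZ,S)=77/3
iteration 5: select ALZ,I (d=16); attach at lengths (7/4, 8); label the merged cluster AILZ
  updated: d(AILZ,GQR)=143/6, d(AILZ,S)=113/4
iteration 6: select GQR,S (d=68/3); attach at lengths (67/12, 34/3); label the merged cluster GQRS
  updated: d(AILZ,GQRS)=399/16
iteration 7: select AILZ,GQRS (d=399/16); attach at lengths (143/32, 109/96); label the merged cluster AGILQRSZ
final tree: ((((A:5/2,L:5/2):15/4,Z:25/4):7/4,I:8):143/32,((G:23/4,(Q:3/2,R:3/2):17/4):67/12,S:34/3):109/96)
total length: 2893/48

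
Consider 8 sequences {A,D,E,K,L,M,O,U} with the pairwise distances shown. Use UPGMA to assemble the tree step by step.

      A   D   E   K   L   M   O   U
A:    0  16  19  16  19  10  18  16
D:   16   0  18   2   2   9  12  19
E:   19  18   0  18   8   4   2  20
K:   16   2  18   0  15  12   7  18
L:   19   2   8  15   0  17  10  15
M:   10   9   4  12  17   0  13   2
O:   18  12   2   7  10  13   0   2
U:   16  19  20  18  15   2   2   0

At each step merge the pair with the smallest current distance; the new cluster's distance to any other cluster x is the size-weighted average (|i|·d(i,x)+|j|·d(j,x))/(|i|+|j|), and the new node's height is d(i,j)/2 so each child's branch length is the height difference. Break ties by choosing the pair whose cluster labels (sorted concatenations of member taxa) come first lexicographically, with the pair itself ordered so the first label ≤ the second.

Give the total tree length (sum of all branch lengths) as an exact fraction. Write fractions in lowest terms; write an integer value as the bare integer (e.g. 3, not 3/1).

1. join D+K (d=2) ⇒ DK; edges |D|=1, |K|=1
  updated: d(A,DK)=16, d(DK,E)=18, d(DK,L)=17/2, d(DK,M)=21/2, d(DK,O)=19/2, d(DK,U)=37/2
2. join E+O (d=2) ⇒ EO; edges |E|=1, |O|=1
  updated: d(A,EO)=37/2, d(DK,EO)=55/4, d(EO,L)=9, d(EO,M)=17/2, d(EO,U)=11
3. join M+U (d=2) ⇒ MU; edges |M|=1, |U|=1
  updated: d(A,MU)=13, d(DK,MU)=29/2, d(EO,MU)=39/4, d(L,MU)=16
4. join DK+L (d=17/2) ⇒ DKL; edges |DK|=13/4, |L|=17/4
  updated: d(A,DKL)=17, d(DKL,EO)=73/6, d(DKL,MU)=15
5. join EO+MU (d=39/4) ⇒ EMOU; edges |EO|=31/8, |MU|=31/8
  updated: d(A,EMOU)=63/4, d(DKL,EMOU)=163/12
6. join DKL+EMOU (d=163/12) ⇒ DEKLMOU; edges |DKL|=61/24, |EMOU|=23/12
  updated: d(A,DEKLMOU)=114/7
7. join A+DEKLMOU (d=114/7) ⇒ ADEKLMOU; edges |A|=57/7, |DEKLMOU|=227/168
final tree: (A:57/7,(((D:1,K:1):13/4,L:17/4):61/24,((E:1,O:1):31/8,(M:1,U:1):31/8):23/12):227/168)
total length: 2957/84

2957/84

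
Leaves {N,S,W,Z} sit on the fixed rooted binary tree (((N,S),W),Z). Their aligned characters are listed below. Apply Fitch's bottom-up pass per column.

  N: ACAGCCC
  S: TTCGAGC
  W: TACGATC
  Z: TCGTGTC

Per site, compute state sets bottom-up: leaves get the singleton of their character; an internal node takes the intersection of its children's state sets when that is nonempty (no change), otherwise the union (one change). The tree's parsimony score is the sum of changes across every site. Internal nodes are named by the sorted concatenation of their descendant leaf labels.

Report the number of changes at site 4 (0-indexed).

2

NS@0: {A} ∪ {T} = {A,T} (union, +1)
NSW@0: {A,T} ∩ {T} = {T} (intersection, +0)
NSWZ@0: {T} ∩ {T} = {T} (intersection, +0)
NS@1: {C} ∪ {T} = {C,T} (union, +1)
NSW@1: {C,T} ∪ {A} = {A,C,T} (union, +1)
NSWZ@1: {A,C,T} ∩ {C} = {C} (intersection, +0)
NS@2: {A} ∪ {C} = {A,C} (union, +1)
NSW@2: {A,C} ∩ {C} = {C} (intersection, +0)
NSWZ@2: {C} ∪ {G} = {C,G} (union, +1)
NS@3: {G} ∩ {G} = {G} (intersection, +0)
NSW@3: {G} ∩ {G} = {G} (intersection, +0)
NSWZ@3: {G} ∪ {T} = {G,T} (union, +1)
NS@4: {C} ∪ {A} = {A,C} (union, +1)
NSW@4: {A,C} ∩ {A} = {A} (intersection, +0)
NSWZ@4: {A} ∪ {G} = {A,G} (union, +1)
NS@5: {C} ∪ {G} = {C,G} (union, +1)
NSW@5: {C,G} ∪ {T} = {C,G,T} (union, +1)
NSWZ@5: {C,G,T} ∩ {T} = {T} (intersection, +0)
NS@6: {C} ∩ {C} = {C} (intersection, +0)
NSW@6: {C} ∩ {C} = {C} (intersection, +0)
NSWZ@6: {C} ∩ {C} = {C} (intersection, +0)
per-site changes: [1, 2, 2, 1, 2, 2, 0]; total = 10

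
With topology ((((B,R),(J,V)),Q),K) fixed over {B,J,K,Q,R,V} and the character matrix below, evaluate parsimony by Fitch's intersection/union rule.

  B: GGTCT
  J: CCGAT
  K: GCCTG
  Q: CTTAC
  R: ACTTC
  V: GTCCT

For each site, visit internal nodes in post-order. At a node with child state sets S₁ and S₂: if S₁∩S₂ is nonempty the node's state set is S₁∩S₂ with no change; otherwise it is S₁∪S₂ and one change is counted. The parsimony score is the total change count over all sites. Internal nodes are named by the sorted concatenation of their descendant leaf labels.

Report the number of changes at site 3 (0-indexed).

4

BR@0: {G} ∪ {A} = {A,G} (union, +1)
JV@0: {C} ∪ {G} = {C,G} (union, +1)
BJRV@0: {A,G} ∩ {C,G} = {G} (intersection, +0)
BJQRV@0: {G} ∪ {C} = {C,G} (union, +1)
BJKQRV@0: {C,G} ∩ {G} = {G} (intersection, +0)
BR@1: {G} ∪ {C} = {C,G} (union, +1)
JV@1: {C} ∪ {T} = {C,T} (union, +1)
BJRV@1: {C,G} ∩ {C,T} = {C} (intersection, +0)
BJQRV@1: {C} ∪ {T} = {C,T} (union, +1)
BJKQRV@1: {C,T} ∩ {C} = {C} (intersection, +0)
BR@2: {T} ∩ {T} = {T} (intersection, +0)
JV@2: {G} ∪ {C} = {C,G} (union, +1)
BJRV@2: {T} ∪ {C,G} = {C,G,T} (union, +1)
BJQRV@2: {C,G,T} ∩ {T} = {T} (intersection, +0)
BJKQRV@2: {T} ∪ {C} = {C,T} (union, +1)
BR@3: {C} ∪ {T} = {C,T} (union, +1)
JV@3: {A} ∪ {C} = {A,C} (union, +1)
BJRV@3: {C,T} ∩ {A,C} = {C} (intersection, +0)
BJQRV@3: {C} ∪ {A} = {A,C} (union, +1)
BJKQRV@3: {A,C} ∪ {T} = {A,C,T} (union, +1)
BR@4: {T} ∪ {C} = {C,T} (union, +1)
JV@4: {T} ∩ {T} = {T} (intersection, +0)
BJRV@4: {C,T} ∩ {T} = {T} (intersection, +0)
BJQRV@4: {T} ∪ {C} = {C,T} (union, +1)
BJKQRV@4: {C,T} ∪ {G} = {C,G,T} (union, +1)
per-site changes: [3, 3, 3, 4, 3]; total = 16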